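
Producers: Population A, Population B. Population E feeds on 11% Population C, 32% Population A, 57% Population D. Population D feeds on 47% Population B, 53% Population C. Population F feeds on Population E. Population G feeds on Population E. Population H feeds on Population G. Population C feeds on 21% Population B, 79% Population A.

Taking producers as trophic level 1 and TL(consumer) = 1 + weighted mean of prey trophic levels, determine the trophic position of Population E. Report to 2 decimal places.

2.98

Population C: 1 + (0.21×1 + 0.79×1) = 2
Population D: 1 + (0.47×1 + 0.53×2) = 2.53
Population E: 1 + (0.11×2 + 0.32×1 + 0.57×2.53) = 2.9821
Population F: 1 + 2.9821 = 3.9821
Population G: 1 + 2.9821 = 3.9821
Population H: 1 + 3.9821 = 4.9821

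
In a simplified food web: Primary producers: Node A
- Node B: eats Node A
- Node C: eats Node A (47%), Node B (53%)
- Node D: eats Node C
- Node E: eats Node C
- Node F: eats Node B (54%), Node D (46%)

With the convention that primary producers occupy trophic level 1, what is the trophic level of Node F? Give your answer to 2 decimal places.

Node B: 1 + 1 = 2
Node C: 1 + (0.47×1 + 0.53×2) = 2.53
Node D: 1 + 2.53 = 3.53
Node E: 1 + 2.53 = 3.53
Node F: 1 + (0.54×2 + 0.46×3.53) = 3.7038

3.70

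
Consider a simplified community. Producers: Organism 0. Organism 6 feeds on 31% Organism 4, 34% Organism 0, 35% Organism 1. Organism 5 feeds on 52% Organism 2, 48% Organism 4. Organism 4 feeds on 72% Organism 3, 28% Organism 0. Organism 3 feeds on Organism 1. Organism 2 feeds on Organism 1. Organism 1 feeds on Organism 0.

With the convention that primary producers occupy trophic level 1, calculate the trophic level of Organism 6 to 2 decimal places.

Organism 1: 1 + 1 = 2
Organism 2: 1 + 2 = 3
Organism 3: 1 + 2 = 3
Organism 4: 1 + (0.72×3 + 0.28×1) = 3.44
Organism 5: 1 + (0.52×3 + 0.48×3.44) = 4.2112
Organism 6: 1 + (0.31×3.44 + 0.34×1 + 0.35×2) = 3.1064

3.11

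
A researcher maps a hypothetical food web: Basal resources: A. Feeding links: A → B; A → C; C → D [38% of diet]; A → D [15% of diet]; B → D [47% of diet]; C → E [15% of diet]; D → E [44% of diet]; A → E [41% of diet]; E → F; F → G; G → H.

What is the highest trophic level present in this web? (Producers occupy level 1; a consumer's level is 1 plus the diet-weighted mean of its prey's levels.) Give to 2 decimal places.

5.96

B: 1 + 1 = 2
C: 1 + 1 = 2
D: 1 + (0.38×2 + 0.15×1 + 0.47×2) = 2.85
E: 1 + (0.15×2 + 0.44×2.85 + 0.41×1) = 2.964
F: 1 + 2.964 = 3.964
G: 1 + 3.964 = 4.964
H: 1 + 4.964 = 5.964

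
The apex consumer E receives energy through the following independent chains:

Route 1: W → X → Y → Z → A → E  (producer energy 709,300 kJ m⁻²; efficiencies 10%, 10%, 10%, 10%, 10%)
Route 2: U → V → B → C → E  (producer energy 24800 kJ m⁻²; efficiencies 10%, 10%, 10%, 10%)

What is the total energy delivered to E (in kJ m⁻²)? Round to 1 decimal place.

9.6 kJ m⁻²

Route 1: 709300 × 0.1 × 0.1 × 0.1 × 0.1 × 0.1 = 7.093 kJ m⁻²
Route 2: 24800 × 0.1 × 0.1 × 0.1 × 0.1 = 2.48 kJ m⁻²
Total at E: 7.093 + 2.48 = 9.573 kJ m⁻²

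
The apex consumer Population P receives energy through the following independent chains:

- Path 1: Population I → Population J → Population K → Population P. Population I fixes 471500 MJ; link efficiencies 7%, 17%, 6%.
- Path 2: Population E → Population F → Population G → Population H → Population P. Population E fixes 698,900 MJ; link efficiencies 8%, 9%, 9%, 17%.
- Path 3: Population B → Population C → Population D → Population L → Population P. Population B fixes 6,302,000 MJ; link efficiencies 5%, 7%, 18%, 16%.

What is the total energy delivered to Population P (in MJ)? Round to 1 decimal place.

Path 1: 471500 × 0.07 × 0.17 × 0.06 = 336.651 MJ
Path 2: 698900 × 0.08 × 0.09 × 0.09 × 0.17 = 76.990824 MJ
Path 3: 6302000 × 0.05 × 0.07 × 0.18 × 0.16 = 635.2416 MJ
Total at Population P: 336.651 + 76.990824 + 635.2416 = 1048.883424 MJ

1048.9 MJ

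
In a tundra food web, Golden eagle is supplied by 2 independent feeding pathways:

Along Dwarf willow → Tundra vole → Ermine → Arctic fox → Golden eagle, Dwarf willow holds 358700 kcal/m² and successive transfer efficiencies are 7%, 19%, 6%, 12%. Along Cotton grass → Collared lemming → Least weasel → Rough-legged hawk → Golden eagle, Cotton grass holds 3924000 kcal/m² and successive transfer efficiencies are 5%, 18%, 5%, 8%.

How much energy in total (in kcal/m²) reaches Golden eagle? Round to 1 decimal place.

175.6 kcal/m²

Via Dwarf willow: 358700 × 0.07 × 0.19 × 0.06 × 0.12 = 34.349112 kcal/m²
Via Cotton grass: 3924000 × 0.05 × 0.18 × 0.05 × 0.08 = 141.264 kcal/m²
Total at Golden eagle: 34.349112 + 141.264 = 175.613112 kcal/m²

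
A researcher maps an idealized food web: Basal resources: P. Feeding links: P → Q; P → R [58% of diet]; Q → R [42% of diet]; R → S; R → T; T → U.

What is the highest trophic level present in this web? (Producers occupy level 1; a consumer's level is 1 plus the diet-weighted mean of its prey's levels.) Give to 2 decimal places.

4.42

Q: 1 + 1 = 2
R: 1 + (0.58×1 + 0.42×2) = 2.42
S: 1 + 2.42 = 3.42
T: 1 + 2.42 = 3.42
U: 1 + 3.42 = 4.42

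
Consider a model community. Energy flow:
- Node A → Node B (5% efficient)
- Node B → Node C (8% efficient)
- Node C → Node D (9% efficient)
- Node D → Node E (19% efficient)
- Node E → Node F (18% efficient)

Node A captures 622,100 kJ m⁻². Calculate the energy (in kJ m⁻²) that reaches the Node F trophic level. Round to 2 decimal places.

Node B: 622100 × 0.05 = 31105 kJ m⁻²
Node C: 31105 × 0.08 = 2488.4 kJ m⁻²
Node D: 2488.4 × 0.09 = 223.956 kJ m⁻²
Node E: 223.956 × 0.19 = 42.55164 kJ m⁻²
Node F: 42.55164 × 0.18 = 7.6592952 kJ m⁻²

7.66 kJ m⁻²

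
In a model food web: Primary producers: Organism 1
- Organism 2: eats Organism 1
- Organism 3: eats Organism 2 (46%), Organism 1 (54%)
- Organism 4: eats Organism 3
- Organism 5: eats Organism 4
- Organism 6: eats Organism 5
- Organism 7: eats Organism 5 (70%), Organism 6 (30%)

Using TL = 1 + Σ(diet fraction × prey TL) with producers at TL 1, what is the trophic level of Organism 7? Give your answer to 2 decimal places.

5.76

Organism 2: 1 + 1 = 2
Organism 3: 1 + (0.46×2 + 0.54×1) = 2.46
Organism 4: 1 + 2.46 = 3.46
Organism 5: 1 + 3.46 = 4.46
Organism 6: 1 + 4.46 = 5.46
Organism 7: 1 + (0.7×4.46 + 0.3×5.46) = 5.76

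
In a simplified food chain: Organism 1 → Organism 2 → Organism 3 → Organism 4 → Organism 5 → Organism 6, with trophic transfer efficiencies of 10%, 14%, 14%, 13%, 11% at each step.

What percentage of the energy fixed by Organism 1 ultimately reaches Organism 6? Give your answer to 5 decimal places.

Product of link efficiencies: 0.1 × 0.14 × 0.14 × 0.13 × 0.11 = 0.000028028
As a percentage: 0.000028028 × 100 = 0.00280%

0.00280%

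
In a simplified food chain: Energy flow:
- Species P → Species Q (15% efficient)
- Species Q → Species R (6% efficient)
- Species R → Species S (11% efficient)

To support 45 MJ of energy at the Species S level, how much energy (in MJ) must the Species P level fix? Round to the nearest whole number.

Cumulative transfer efficiency: 0.15 × 0.06 × 0.11 = 0.00099
Species P energy = 45 / 0.00099 = 45455 MJ

45455 MJ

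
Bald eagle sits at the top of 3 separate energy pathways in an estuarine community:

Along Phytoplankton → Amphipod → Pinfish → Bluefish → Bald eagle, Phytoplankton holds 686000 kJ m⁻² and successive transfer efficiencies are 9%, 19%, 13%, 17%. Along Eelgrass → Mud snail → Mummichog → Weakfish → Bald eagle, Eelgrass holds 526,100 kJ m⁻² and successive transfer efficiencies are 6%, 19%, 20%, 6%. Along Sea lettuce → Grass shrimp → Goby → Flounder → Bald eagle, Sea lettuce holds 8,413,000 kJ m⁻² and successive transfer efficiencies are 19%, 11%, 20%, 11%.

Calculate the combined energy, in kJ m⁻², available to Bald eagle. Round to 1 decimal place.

4199.5 kJ m⁻²

Via Phytoplankton: 686000 × 0.09 × 0.19 × 0.13 × 0.17 = 259.24626 kJ m⁻²
Via Eelgrass: 526100 × 0.06 × 0.19 × 0.2 × 0.06 = 71.97048 kJ m⁻²
Via Sea lettuce: 8413000 × 0.19 × 0.11 × 0.2 × 0.11 = 3868.2974 kJ m⁻²
Total at Bald eagle: 259.24626 + 71.97048 + 3868.2974 = 4199.51414 kJ m⁻²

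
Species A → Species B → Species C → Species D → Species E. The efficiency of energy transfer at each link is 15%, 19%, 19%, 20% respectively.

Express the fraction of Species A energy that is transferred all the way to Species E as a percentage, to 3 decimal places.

0.108%

Product of link efficiencies: 0.15 × 0.19 × 0.19 × 0.2 = 0.001083
As a percentage: 0.001083 × 100 = 0.108%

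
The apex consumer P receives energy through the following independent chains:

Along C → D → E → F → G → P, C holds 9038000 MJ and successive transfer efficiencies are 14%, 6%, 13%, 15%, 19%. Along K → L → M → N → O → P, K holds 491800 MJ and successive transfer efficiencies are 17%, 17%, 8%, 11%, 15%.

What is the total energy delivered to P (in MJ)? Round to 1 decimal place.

Via C: 9038000 × 0.14 × 0.06 × 0.13 × 0.15 × 0.19 = 281.280636 MJ
Via K: 491800 × 0.17 × 0.17 × 0.08 × 0.11 × 0.15 = 18.7611864 MJ
Total at P: 281.280636 + 18.7611864 = 300.0418224 MJ

300.0 MJ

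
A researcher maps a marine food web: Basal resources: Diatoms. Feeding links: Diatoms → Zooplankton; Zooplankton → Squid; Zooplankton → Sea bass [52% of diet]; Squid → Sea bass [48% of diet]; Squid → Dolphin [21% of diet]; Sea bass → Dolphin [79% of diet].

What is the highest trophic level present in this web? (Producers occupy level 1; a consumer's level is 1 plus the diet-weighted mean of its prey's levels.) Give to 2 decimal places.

Zooplankton: 1 + 1 = 2
Squid: 1 + 2 = 3
Sea bass: 1 + (0.52×2 + 0.48×3) = 3.48
Dolphin: 1 + (0.21×3 + 0.79×3.48) = 4.3792

4.38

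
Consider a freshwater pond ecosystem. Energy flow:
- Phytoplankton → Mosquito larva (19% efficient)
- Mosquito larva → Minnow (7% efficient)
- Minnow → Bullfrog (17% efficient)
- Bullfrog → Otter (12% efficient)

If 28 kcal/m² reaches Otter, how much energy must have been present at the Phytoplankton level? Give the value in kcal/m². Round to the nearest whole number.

103199 kcal/m²

Cumulative transfer efficiency: 0.19 × 0.07 × 0.17 × 0.12 = 0.00027132
Phytoplankton energy = 28 / 0.00027132 = 103199 kcal/m²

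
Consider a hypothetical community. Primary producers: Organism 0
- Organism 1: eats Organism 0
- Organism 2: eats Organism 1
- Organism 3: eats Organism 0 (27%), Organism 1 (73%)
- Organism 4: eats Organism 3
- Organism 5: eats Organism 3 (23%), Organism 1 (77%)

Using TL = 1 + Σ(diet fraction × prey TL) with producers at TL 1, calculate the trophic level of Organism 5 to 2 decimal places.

3.17

Organism 1: 1 + 1 = 2
Organism 2: 1 + 2 = 3
Organism 3: 1 + (0.27×1 + 0.73×2) = 2.73
Organism 4: 1 + 2.73 = 3.73
Organism 5: 1 + (0.23×2.73 + 0.77×2) = 3.1679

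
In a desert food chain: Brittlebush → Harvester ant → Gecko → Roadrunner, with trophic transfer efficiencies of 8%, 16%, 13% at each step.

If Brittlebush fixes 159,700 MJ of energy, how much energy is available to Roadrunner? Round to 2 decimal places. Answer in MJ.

265.74 MJ

Harvester ant: 159700 × 0.08 = 12776 MJ
Gecko: 12776 × 0.16 = 2044.16 MJ
Roadrunner: 2044.16 × 0.13 = 265.7408 MJ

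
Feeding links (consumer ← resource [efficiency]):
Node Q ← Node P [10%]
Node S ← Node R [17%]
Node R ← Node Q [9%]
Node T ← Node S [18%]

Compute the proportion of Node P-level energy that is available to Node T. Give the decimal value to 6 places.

Product of link efficiencies: 0.1 × 0.09 × 0.17 × 0.18 = 0.0002754

0.000275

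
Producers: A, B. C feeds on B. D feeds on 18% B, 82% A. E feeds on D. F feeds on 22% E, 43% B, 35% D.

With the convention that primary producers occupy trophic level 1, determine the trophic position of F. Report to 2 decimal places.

C: 1 + 1 = 2
D: 1 + (0.18×1 + 0.82×1) = 2
E: 1 + 2 = 3
F: 1 + (0.22×3 + 0.43×1 + 0.35×2) = 2.79

2.79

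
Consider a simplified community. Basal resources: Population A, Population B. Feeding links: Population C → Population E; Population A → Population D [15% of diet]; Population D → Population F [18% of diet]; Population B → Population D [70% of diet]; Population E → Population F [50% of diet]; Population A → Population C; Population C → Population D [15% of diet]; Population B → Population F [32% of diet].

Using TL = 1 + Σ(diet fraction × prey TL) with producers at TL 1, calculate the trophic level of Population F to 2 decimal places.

Population C: 1 + 1 = 2
Population D: 1 + (0.15×1 + 0.15×2 + 0.7×1) = 2.15
Population E: 1 + 2 = 3
Population F: 1 + (0.5×3 + 0.32×1 + 0.18×2.15) = 3.207

3.21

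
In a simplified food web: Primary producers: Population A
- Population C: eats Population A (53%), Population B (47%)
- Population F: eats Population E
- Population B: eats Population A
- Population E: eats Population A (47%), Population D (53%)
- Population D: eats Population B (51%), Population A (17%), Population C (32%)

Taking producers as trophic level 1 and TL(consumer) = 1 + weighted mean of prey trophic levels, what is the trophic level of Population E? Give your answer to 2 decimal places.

3.05

Population B: 1 + 1 = 2
Population C: 1 + (0.53×1 + 0.47×2) = 2.47
Population D: 1 + (0.51×2 + 0.17×1 + 0.32×2.47) = 2.9804
Population E: 1 + (0.47×1 + 0.53×2.9804) = 3.049612
Population F: 1 + 3.049612 = 4.049612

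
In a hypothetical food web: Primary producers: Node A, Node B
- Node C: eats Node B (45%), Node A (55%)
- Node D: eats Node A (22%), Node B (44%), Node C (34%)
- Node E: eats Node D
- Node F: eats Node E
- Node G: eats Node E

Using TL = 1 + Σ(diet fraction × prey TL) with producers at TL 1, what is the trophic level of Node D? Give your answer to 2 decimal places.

2.34

Node C: 1 + (0.45×1 + 0.55×1) = 2
Node D: 1 + (0.22×1 + 0.44×1 + 0.34×2) = 2.34
Node E: 1 + 2.34 = 3.34
Node F: 1 + 3.34 = 4.34
Node G: 1 + 3.34 = 4.34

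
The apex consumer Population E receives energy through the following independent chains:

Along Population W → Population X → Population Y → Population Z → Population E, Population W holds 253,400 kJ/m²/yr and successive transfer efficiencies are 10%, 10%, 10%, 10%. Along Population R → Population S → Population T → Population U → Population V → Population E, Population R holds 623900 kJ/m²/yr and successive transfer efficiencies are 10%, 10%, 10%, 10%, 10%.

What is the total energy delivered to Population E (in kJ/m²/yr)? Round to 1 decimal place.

Via Population W: 253400 × 0.1 × 0.1 × 0.1 × 0.1 = 25.34 kJ/m²/yr
Via Population R: 623900 × 0.1 × 0.1 × 0.1 × 0.1 × 0.1 = 6.239 kJ/m²/yr
Total at Population E: 25.34 + 6.239 = 31.579 kJ/m²/yr

31.6 kJ/m²/yr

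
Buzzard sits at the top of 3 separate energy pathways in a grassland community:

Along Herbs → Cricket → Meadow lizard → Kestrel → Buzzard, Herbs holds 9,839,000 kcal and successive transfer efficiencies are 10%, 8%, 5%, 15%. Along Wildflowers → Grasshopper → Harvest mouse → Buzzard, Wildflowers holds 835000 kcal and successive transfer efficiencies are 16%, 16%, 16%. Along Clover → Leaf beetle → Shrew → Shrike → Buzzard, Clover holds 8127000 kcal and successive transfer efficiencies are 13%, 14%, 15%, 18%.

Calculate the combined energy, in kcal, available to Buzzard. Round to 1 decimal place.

8004.1 kcal

Via Herbs: 9839000 × 0.1 × 0.08 × 0.05 × 0.15 = 590.34 kcal
Via Wildflowers: 835000 × 0.16 × 0.16 × 0.16 = 3420.16 kcal
Via Clover: 8127000 × 0.13 × 0.14 × 0.15 × 0.18 = 3993.6078 kcal
Total at Buzzard: 590.34 + 3420.16 + 3993.6078 = 8004.1078 kcal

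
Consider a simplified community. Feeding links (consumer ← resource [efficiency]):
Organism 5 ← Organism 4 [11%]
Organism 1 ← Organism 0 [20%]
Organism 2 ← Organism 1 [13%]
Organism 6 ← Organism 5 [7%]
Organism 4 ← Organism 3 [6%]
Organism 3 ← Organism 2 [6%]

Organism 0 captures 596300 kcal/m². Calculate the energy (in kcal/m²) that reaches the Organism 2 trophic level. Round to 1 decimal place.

Organism 1: 596300 × 0.2 = 119260 kcal/m²
Organism 2: 119260 × 0.13 = 15503.8 kcal/m²

15503.8 kcal/m²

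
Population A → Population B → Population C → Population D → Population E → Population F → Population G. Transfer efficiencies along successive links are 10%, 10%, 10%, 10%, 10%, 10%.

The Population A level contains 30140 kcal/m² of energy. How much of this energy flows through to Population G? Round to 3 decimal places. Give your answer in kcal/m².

0.030 kcal/m²

Population B: 30140 × 0.1 = 3014 kcal/m²
Population C: 3014 × 0.1 = 301.4 kcal/m²
Population D: 301.4 × 0.1 = 30.14 kcal/m²
Population E: 30.14 × 0.1 = 3.014 kcal/m²
Population F: 3.014 × 0.1 = 0.3014 kcal/m²
Population G: 0.3014 × 0.1 = 0.03014 kcal/m²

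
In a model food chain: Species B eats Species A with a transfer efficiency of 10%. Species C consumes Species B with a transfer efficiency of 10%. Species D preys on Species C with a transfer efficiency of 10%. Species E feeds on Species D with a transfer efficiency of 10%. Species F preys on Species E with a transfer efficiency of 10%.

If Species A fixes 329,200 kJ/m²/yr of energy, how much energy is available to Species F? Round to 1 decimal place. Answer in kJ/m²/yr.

3.3 kJ/m²/yr

Species B: 329200 × 0.1 = 32920 kJ/m²/yr
Species C: 32920 × 0.1 = 3292 kJ/m²/yr
Species D: 3292 × 0.1 = 329.2 kJ/m²/yr
Species E: 329.2 × 0.1 = 32.92 kJ/m²/yr
Species F: 32.92 × 0.1 = 3.292 kJ/m²/yr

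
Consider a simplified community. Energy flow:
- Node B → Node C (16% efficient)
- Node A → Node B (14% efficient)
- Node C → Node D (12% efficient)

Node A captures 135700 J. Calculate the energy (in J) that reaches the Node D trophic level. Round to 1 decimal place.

Node B: 135700 × 0.14 = 18998 J
Node C: 18998 × 0.16 = 3039.68 J
Node D: 3039.68 × 0.12 = 364.7616 J

364.8 J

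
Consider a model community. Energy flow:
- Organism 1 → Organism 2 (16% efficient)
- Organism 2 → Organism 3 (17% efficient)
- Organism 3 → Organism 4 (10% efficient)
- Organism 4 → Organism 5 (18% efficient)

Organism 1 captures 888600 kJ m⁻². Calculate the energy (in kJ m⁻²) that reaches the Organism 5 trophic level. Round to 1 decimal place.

Organism 2: 888600 × 0.16 = 142176 kJ m⁻²
Organism 3: 142176 × 0.17 = 24169.92 kJ m⁻²
Organism 4: 24169.92 × 0.1 = 2416.992 kJ m⁻²
Organism 5: 2416.992 × 0.18 = 435.05856 kJ m⁻²

435.1 kJ m⁻²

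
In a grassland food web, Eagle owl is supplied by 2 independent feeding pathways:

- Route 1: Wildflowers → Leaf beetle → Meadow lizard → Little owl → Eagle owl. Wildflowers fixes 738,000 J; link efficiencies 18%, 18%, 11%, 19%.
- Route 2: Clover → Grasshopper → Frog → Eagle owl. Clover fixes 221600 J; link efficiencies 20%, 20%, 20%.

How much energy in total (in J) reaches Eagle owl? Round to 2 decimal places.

2272.54 J

Route 1: 738000 × 0.18 × 0.18 × 0.11 × 0.19 = 499.74408 J
Route 2: 221600 × 0.2 × 0.2 × 0.2 = 1772.8 J
Total at Eagle owl: 499.74408 + 1772.8 = 2272.54408 J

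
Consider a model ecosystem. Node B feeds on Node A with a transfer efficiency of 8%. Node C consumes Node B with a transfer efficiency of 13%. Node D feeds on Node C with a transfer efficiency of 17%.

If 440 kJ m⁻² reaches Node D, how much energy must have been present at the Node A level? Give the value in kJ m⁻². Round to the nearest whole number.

Cumulative transfer efficiency: 0.08 × 0.13 × 0.17 = 0.001768
Node A energy = 440 / 0.001768 = 248869 kJ m⁻²

248869 kJ m⁻²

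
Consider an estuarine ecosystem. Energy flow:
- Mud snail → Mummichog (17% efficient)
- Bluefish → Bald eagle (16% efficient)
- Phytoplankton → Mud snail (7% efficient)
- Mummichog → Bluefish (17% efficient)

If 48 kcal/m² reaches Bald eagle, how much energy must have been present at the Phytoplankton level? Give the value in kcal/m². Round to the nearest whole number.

Cumulative transfer efficiency: 0.07 × 0.17 × 0.17 × 0.16 = 0.00032368
Phytoplankton energy = 48 / 0.00032368 = 148295 kcal/m²

148295 kcal/m²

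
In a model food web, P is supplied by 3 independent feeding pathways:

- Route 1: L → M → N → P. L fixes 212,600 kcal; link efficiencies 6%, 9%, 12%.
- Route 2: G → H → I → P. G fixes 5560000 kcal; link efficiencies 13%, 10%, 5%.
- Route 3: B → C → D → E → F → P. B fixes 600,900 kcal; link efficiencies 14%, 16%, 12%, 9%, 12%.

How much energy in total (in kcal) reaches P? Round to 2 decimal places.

Route 1: 212600 × 0.06 × 0.09 × 0.12 = 137.7648 kcal
Route 2: 5560000 × 0.13 × 0.1 × 0.05 = 3614 kcal
Route 3: 600900 × 0.14 × 0.16 × 0.12 × 0.09 × 0.12 = 17.44436736 kcal
Total at P: 137.7648 + 3614 + 17.44436736 = 3769.20916736 kcal

3769.21 kcal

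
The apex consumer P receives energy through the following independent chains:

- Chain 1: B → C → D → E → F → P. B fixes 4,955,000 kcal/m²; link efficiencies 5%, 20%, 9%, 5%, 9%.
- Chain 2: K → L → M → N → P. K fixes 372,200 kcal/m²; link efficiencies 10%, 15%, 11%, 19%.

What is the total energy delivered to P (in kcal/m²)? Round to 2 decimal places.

136.75 kcal/m²

Chain 1: 4955000 × 0.05 × 0.2 × 0.09 × 0.05 × 0.09 = 20.06775 kcal/m²
Chain 2: 372200 × 0.1 × 0.15 × 0.11 × 0.19 = 116.6847 kcal/m²
Total at P: 20.06775 + 116.6847 = 136.75245 kcal/m²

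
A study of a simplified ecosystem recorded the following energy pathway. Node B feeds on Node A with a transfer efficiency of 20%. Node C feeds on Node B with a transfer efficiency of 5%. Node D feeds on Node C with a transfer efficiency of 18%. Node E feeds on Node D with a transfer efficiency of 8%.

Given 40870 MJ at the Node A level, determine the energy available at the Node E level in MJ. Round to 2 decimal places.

5.89 MJ

Node B: 40870 × 0.2 = 8174 MJ
Node C: 8174 × 0.05 = 408.7 MJ
Node D: 408.7 × 0.18 = 73.566 MJ
Node E: 73.566 × 0.08 = 5.88528 MJ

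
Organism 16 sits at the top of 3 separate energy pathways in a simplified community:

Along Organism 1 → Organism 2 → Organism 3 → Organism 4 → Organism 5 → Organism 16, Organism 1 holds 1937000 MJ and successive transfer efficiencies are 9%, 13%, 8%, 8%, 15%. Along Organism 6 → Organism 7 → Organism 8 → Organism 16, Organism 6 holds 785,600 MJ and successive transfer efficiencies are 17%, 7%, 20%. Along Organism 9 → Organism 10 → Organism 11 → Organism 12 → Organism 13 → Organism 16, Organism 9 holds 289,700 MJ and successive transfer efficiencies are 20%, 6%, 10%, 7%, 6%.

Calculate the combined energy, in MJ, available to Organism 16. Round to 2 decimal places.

Via Organism 1: 1937000 × 0.09 × 0.13 × 0.08 × 0.08 × 0.15 = 21.756384 MJ
Via Organism 6: 785600 × 0.17 × 0.07 × 0.2 = 1869.728 MJ
Via Organism 9: 289700 × 0.2 × 0.06 × 0.1 × 0.07 × 0.06 = 1.460088 MJ
Total at Organism 16: 21.756384 + 1869.728 + 1.460088 = 1892.944472 MJ

1892.94 MJ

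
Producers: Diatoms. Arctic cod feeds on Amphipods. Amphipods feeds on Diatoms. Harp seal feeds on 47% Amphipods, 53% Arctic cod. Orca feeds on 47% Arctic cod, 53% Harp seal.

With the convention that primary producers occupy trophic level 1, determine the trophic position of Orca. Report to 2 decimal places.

Amphipods: 1 + 1 = 2
Arctic cod: 1 + 2 = 3
Harp seal: 1 + (0.47×2 + 0.53×3) = 3.53
Orca: 1 + (0.47×3 + 0.53×3.53) = 4.2809

4.28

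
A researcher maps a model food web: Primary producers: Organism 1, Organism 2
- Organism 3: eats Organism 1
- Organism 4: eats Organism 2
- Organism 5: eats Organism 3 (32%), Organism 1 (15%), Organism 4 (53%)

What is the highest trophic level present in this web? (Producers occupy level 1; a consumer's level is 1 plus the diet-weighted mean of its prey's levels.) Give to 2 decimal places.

Organism 3: 1 + 1 = 2
Organism 4: 1 + 1 = 2
Organism 5: 1 + (0.32×2 + 0.15×1 + 0.53×2) = 2.85

2.85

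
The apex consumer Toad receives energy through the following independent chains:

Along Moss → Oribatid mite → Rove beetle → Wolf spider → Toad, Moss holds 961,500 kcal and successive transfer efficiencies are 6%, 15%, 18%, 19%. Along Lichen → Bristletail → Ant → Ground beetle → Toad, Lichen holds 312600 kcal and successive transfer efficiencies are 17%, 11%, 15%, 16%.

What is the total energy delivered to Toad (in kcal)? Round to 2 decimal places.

Via Moss: 961500 × 0.06 × 0.15 × 0.18 × 0.19 = 295.9497 kcal
Via Lichen: 312600 × 0.17 × 0.11 × 0.15 × 0.16 = 140.29488 kcal
Total at Toad: 295.9497 + 140.29488 = 436.24458 kcal

436.24 kcal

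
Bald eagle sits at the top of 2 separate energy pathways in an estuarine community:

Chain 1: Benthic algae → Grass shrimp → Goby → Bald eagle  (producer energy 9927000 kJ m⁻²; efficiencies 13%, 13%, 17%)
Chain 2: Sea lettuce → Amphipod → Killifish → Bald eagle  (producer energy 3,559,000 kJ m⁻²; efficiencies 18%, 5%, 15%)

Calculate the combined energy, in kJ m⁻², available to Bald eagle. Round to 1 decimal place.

33324.9 kJ m⁻²

Chain 1: 9927000 × 0.13 × 0.13 × 0.17 = 28520.271 kJ m⁻²
Chain 2: 3559000 × 0.18 × 0.05 × 0.15 = 4804.65 kJ m⁻²
Total at Bald eagle: 28520.271 + 4804.65 = 33324.921 kJ m⁻²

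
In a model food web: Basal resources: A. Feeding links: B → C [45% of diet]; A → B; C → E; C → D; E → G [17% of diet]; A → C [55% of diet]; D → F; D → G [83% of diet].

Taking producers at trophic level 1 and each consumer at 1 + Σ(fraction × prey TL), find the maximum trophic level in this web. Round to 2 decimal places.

B: 1 + 1 = 2
C: 1 + (0.55×1 + 0.45×2) = 2.45
D: 1 + 2.45 = 3.45
E: 1 + 2.45 = 3.45
F: 1 + 3.45 = 4.45
G: 1 + (0.17×3.45 + 0.83×3.45) = 4.45

4.45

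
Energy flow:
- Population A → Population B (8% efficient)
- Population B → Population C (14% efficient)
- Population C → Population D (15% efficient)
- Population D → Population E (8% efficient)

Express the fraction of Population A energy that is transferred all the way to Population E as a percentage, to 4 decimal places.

0.0134%

Product of link efficiencies: 0.08 × 0.14 × 0.15 × 0.08 = 0.0001344
As a percentage: 0.0001344 × 100 = 0.0134%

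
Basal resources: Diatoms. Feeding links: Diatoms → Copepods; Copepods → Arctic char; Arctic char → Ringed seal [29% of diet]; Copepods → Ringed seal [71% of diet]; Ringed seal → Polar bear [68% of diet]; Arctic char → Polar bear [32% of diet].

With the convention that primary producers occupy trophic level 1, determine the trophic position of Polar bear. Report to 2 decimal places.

Copepods: 1 + 1 = 2
Arctic char: 1 + 2 = 3
Ringed seal: 1 + (0.29×3 + 0.71×2) = 3.29
Polar bear: 1 + (0.68×3.29 + 0.32×3) = 4.1972

4.20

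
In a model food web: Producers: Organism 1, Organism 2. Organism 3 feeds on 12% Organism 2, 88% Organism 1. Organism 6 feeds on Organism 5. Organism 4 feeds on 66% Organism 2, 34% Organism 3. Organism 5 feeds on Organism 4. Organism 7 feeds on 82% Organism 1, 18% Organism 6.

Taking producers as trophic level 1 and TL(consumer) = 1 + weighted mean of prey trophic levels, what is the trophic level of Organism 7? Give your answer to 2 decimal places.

2.60

Organism 3: 1 + (0.12×1 + 0.88×1) = 2
Organism 4: 1 + (0.66×1 + 0.34×2) = 2.34
Organism 5: 1 + 2.34 = 3.34
Organism 6: 1 + 3.34 = 4.34
Organism 7: 1 + (0.82×1 + 0.18×4.34) = 2.6012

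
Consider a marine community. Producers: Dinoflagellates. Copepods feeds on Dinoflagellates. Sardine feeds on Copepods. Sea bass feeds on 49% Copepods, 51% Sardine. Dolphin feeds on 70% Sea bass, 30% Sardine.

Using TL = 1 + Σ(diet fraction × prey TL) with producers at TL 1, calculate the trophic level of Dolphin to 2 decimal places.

Copepods: 1 + 1 = 2
Sardine: 1 + 2 = 3
Sea bass: 1 + (0.49×2 + 0.51×3) = 3.51
Dolphin: 1 + (0.7×3.51 + 0.3×3) = 4.357

4.36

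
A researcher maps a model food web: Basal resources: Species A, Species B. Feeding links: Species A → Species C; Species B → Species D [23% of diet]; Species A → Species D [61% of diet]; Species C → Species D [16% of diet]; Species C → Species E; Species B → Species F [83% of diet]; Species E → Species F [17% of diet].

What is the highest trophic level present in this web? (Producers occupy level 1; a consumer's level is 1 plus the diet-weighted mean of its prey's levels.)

Species C: 1 + 1 = 2
Species D: 1 + (0.23×1 + 0.61×1 + 0.16×2) = 2.16
Species E: 1 + 2 = 3
Species F: 1 + (0.83×1 + 0.17×3) = 2.34

3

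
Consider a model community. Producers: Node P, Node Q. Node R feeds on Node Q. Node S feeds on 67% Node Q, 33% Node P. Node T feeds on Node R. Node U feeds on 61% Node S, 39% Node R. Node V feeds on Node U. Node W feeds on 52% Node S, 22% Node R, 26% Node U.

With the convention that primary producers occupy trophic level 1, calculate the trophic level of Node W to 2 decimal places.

Node R: 1 + 1 = 2
Node S: 1 + (0.67×1 + 0.33×1) = 2
Node T: 1 + 2 = 3
Node U: 1 + (0.61×2 + 0.39×2) = 3
Node V: 1 + 3 = 4
Node W: 1 + (0.52×2 + 0.22×2 + 0.26×3) = 3.26

3.26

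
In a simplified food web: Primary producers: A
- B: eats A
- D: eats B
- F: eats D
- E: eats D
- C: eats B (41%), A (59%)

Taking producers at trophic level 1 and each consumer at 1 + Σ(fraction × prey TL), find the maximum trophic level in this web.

4

B: 1 + 1 = 2
C: 1 + (0.41×2 + 0.59×1) = 2.41
D: 1 + 2 = 3
E: 1 + 3 = 4
F: 1 + 3 = 4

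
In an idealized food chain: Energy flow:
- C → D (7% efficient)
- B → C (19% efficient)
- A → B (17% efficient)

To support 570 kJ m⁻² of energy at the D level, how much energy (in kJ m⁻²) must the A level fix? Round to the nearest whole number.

Cumulative transfer efficiency: 0.17 × 0.19 × 0.07 = 0.002261
A energy = 570 / 0.002261 = 252101 kJ m⁻²

252101 kJ m⁻²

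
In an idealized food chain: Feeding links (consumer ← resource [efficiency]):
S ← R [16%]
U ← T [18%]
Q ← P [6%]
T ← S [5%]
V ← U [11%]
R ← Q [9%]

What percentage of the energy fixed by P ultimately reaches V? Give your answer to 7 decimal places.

0.0000855%

Product of link efficiencies: 0.06 × 0.09 × 0.16 × 0.05 × 0.18 × 0.11 = 0.00000085536
As a percentage: 0.00000085536 × 100 = 0.0000855%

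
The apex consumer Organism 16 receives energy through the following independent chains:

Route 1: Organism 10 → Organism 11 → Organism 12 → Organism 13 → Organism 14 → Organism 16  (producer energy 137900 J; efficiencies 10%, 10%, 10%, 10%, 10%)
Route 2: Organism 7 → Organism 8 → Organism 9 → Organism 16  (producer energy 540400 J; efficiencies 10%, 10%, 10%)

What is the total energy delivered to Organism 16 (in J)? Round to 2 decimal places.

541.78 J

Route 1: 137900 × 0.1 × 0.1 × 0.1 × 0.1 × 0.1 = 1.379 J
Route 2: 540400 × 0.1 × 0.1 × 0.1 = 540.4 J
Total at Organism 16: 1.379 + 540.4 = 541.779 J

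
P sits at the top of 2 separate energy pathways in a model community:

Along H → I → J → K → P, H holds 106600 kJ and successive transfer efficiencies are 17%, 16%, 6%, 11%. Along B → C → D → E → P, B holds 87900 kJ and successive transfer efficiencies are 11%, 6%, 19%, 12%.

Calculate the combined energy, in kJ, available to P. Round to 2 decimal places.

32.36 kJ

Via H: 106600 × 0.17 × 0.16 × 0.06 × 0.11 = 19.136832 kJ
Via B: 87900 × 0.11 × 0.06 × 0.19 × 0.12 = 13.227192 kJ
Total at P: 19.136832 + 13.227192 = 32.364024 kJ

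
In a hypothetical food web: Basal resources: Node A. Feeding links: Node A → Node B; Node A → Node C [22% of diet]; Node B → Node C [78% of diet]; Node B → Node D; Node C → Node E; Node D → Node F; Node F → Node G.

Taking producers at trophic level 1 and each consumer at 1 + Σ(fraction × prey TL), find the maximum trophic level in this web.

5

Node B: 1 + 1 = 2
Node C: 1 + (0.22×1 + 0.78×2) = 2.78
Node D: 1 + 2 = 3
Node E: 1 + 2.78 = 3.78
Node F: 1 + 3 = 4
Node G: 1 + 4 = 5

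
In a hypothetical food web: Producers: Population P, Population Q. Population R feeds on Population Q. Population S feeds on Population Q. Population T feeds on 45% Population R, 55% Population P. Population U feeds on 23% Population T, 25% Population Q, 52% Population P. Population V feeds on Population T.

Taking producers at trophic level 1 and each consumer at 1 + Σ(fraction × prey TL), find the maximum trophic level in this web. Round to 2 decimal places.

3.45

Population R: 1 + 1 = 2
Population S: 1 + 1 = 2
Population T: 1 + (0.45×2 + 0.55×1) = 2.45
Population U: 1 + (0.23×2.45 + 0.25×1 + 0.52×1) = 2.3335
Population V: 1 + 2.45 = 3.45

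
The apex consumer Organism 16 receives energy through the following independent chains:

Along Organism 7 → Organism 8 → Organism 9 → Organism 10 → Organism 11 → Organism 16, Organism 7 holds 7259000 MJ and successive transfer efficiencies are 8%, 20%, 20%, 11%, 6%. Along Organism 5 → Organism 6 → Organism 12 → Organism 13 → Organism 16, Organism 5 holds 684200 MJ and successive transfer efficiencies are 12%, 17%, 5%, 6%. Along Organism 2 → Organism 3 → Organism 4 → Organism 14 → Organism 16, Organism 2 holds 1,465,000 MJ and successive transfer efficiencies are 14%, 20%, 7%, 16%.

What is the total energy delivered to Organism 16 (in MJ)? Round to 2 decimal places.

654.61 MJ

Via Organism 7: 7259000 × 0.08 × 0.2 × 0.2 × 0.11 × 0.06 = 153.31008 MJ
Via Organism 5: 684200 × 0.12 × 0.17 × 0.05 × 0.06 = 41.87304 MJ
Via Organism 2: 1465000 × 0.14 × 0.2 × 0.07 × 0.16 = 459.424 MJ
Total at Organism 16: 153.31008 + 41.87304 + 459.424 = 654.60712 MJ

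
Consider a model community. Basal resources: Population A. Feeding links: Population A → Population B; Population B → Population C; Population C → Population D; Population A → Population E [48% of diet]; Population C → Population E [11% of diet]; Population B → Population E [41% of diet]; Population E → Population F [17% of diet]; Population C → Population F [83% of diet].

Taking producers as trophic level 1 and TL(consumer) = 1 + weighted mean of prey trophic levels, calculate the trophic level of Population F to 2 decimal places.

Population B: 1 + 1 = 2
Population C: 1 + 2 = 3
Population D: 1 + 3 = 4
Population E: 1 + (0.48×1 + 0.11×3 + 0.41×2) = 2.63
Population F: 1 + (0.17×2.63 + 0.83×3) = 3.9371

3.94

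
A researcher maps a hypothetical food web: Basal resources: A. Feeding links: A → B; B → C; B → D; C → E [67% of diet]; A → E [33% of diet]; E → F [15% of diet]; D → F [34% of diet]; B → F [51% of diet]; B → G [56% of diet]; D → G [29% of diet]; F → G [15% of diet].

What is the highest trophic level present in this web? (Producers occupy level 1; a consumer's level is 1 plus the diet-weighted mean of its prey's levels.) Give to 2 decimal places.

3.54

B: 1 + 1 = 2
C: 1 + 2 = 3
D: 1 + 2 = 3
E: 1 + (0.67×3 + 0.33×1) = 3.34
F: 1 + (0.15×3.34 + 0.34×3 + 0.51×2) = 3.541
G: 1 + (0.56×2 + 0.29×3 + 0.15×3.541) = 3.52115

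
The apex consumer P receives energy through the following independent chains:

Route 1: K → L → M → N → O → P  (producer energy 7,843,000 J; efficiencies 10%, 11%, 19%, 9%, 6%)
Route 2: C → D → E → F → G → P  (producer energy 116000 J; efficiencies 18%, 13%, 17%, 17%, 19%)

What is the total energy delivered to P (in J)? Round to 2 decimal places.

103.42 J

Route 1: 7843000 × 0.1 × 0.11 × 0.19 × 0.09 × 0.06 = 88.516098 J
Route 2: 116000 × 0.18 × 0.13 × 0.17 × 0.17 × 0.19 = 14.9047704 J
Total at P: 88.516098 + 14.9047704 = 103.4208684 J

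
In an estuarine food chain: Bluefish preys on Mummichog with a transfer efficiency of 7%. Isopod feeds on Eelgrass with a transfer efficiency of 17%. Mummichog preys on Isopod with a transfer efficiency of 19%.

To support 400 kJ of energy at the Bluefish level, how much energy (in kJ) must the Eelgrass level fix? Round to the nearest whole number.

176913 kJ

Cumulative transfer efficiency: 0.17 × 0.19 × 0.07 = 0.002261
Eelgrass energy = 400 / 0.002261 = 176913 kJ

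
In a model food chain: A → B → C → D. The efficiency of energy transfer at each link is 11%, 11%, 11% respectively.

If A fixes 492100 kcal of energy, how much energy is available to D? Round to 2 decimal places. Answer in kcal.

654.99 kcal

B: 492100 × 0.11 = 54131 kcal
C: 54131 × 0.11 = 5954.41 kcal
D: 5954.41 × 0.11 = 654.9851 kcal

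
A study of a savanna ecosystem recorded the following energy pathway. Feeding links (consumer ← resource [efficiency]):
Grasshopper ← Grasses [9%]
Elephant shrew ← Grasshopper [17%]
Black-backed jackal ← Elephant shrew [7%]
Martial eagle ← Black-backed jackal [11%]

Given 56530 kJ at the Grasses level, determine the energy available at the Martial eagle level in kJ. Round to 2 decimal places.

Grasshopper: 56530 × 0.09 = 5087.7 kJ
Elephant shrew: 5087.7 × 0.17 = 864.909 kJ
Black-backed jackal: 864.909 × 0.07 = 60.54363 kJ
Martial eagle: 60.54363 × 0.11 = 6.6597993 kJ

6.66 kJ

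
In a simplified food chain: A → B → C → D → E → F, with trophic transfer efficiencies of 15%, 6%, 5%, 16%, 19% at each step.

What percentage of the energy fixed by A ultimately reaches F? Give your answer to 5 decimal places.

0.00137%

Product of link efficiencies: 0.15 × 0.06 × 0.05 × 0.16 × 0.19 = 0.00001368
As a percentage: 0.00001368 × 100 = 0.00137%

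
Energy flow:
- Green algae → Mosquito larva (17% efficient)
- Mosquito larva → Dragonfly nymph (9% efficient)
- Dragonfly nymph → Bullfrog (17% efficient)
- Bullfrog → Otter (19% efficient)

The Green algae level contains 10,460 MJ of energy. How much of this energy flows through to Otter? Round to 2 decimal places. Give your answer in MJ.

5.17 MJ

Mosquito larva: 10460 × 0.17 = 1778.2 MJ
Dragonfly nymph: 1778.2 × 0.09 = 160.038 MJ
Bullfrog: 160.038 × 0.17 = 27.20646 MJ
Otter: 27.20646 × 0.19 = 5.1692274 MJ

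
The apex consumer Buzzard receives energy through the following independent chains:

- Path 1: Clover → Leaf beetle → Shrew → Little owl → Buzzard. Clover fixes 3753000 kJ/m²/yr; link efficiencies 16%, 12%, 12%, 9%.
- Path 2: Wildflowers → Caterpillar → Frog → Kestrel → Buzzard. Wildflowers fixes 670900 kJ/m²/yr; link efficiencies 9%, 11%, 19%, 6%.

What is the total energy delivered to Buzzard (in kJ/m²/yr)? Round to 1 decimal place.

Path 1: 3753000 × 0.16 × 0.12 × 0.12 × 0.09 = 778.22208 kJ/m²/yr
Path 2: 670900 × 0.09 × 0.11 × 0.19 × 0.06 = 75.717774 kJ/m²/yr
Total at Buzzard: 778.22208 + 75.717774 = 853.939854 kJ/m²/yr

853.9 kJ/m²/yr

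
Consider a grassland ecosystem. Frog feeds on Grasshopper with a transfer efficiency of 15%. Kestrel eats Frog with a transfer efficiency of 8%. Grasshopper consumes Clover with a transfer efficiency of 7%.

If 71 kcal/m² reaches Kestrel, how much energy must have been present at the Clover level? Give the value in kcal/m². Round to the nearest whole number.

84524 kcal/m²

Cumulative transfer efficiency: 0.07 × 0.15 × 0.08 = 0.00084
Clover energy = 71 / 0.00084 = 84524 kcal/m²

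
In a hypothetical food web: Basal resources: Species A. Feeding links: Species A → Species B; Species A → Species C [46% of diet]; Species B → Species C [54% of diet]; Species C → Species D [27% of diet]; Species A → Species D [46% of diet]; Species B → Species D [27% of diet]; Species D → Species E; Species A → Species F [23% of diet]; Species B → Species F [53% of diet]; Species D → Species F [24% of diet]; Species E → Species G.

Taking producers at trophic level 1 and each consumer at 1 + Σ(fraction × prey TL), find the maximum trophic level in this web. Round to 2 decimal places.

Species B: 1 + 1 = 2
Species C: 1 + (0.46×1 + 0.54×2) = 2.54
Species D: 1 + (0.27×2.54 + 0.46×1 + 0.27×2) = 2.6858
Species E: 1 + 2.6858 = 3.6858
Species F: 1 + (0.23×1 + 0.53×2 + 0.24×2.6858) = 2.934592
Species G: 1 + 3.6858 = 4.6858

4.69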